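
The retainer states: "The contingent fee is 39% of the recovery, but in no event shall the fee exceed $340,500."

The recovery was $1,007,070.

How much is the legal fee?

39% of $1,007,070 = $392,757.30
That exceeds the $340,500 cap, so the fee is capped at $340,500.

$340,500.00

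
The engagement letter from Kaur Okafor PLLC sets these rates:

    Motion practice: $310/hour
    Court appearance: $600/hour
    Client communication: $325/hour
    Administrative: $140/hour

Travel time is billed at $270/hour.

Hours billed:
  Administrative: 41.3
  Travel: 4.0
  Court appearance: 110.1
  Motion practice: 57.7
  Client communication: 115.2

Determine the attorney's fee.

Motion practice: 57.7 × $310 = $17,887.00
Court appearance: 110.1 × $600 = $66,060.00
Client communication: 115.2 × $325 = $37,440.00
Administrative: 41.3 × $140 = $5,782.00
Subtotal: $17,887.00 + $66,060.00 + $37,440.00 + $5,782.00 = $127,169.00
Travel: 4.0 × $270 = $1,080.00
Total: $127,169.00 + $1,080.00 = $128,249.00

$128,249.00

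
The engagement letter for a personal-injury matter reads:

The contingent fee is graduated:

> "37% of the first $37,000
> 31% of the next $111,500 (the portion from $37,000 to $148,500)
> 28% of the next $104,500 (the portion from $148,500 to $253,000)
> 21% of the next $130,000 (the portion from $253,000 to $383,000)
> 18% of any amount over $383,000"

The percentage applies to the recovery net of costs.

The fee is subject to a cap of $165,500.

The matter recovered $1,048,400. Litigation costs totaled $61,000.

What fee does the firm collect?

Fee base (net of costs): $1,048,400 − $61,000 = $987,400
First $37,000 at 37% = $13,690.00
Next $111,500 at 31% = $34,565.00
Next $104,500 at 28% = $29,260.00
Next $130,000 at 21% = $27,300.00
Remaining $604,400 at 18% = $108,792.00
Fee: $13,690.00 + $34,565.00 + $29,260.00 + $27,300.00 + $108,792.00 = $213,607.00
$213,607.00 exceeds the $165,500 cap, so the fee is capped at $165,500.00.

$165,500.00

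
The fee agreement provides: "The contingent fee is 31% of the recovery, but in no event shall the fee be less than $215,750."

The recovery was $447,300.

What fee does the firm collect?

31% of $447,300 = $138,663.00
That is below the $215,750 minimum, so the minimum applies.

$215,750.00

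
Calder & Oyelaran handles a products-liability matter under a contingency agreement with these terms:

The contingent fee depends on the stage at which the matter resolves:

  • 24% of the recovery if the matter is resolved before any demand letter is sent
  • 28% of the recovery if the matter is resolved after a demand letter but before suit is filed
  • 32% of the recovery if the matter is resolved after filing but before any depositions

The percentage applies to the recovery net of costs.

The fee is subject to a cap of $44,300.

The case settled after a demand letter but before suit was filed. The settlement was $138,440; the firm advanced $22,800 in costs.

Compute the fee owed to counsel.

$32,379.20

Fee base (net of costs): $138,440 − $22,800 = $115,640
The matter settled after a demand letter but before suit was filed, so the 28% rate applies.
$115,640 × 28% = $32,379.20
$32,379.20 is under the $44,300 cap.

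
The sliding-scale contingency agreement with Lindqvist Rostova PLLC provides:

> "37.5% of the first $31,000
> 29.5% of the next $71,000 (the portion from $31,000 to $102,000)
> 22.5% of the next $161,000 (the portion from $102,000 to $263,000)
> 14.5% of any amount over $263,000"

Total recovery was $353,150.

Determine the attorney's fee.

$81,866.75

First $31,000 at 37.5% = $11,625.00
Next $71,000 at 29.5% = $20,945.00
Next $161,000 at 22.5% = $36,225.00
Remaining $90,150 at 14.5% = $13,071.75
Fee: $11,625.00 + $20,945.00 + $36,225.00 + $13,071.75 = $81,866.75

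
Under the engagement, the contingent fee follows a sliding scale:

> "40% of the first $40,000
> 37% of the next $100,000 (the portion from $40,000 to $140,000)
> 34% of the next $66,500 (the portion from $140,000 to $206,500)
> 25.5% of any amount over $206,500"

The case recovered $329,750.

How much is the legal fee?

$107,038.75

First $40,000 at 40% = $16,000.00
Next $100,000 at 37% = $37,000.00
Next $66,500 at 34% = $22,610.00
Remaining $123,250 at 25.5% = $31,428.75
Fee: $16,000.00 + $37,000.00 + $22,610.00 + $31,428.75 = $107,038.75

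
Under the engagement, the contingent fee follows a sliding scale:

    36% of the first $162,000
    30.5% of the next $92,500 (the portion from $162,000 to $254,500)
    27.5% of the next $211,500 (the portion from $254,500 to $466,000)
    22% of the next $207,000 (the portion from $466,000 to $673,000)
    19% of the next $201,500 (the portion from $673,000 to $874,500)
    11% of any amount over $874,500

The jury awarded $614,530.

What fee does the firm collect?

First $162,000 at 36% = $58,320.00
Next $92,500 at 30.5% = $28,212.50
Next $211,500 at 27.5% = $58,162.50
Remaining $148,530 at 22% = $32,676.60
Fee: $58,320.00 + $28,212.50 + $58,162.50 + $32,676.60 = $177,371.60

$177,371.60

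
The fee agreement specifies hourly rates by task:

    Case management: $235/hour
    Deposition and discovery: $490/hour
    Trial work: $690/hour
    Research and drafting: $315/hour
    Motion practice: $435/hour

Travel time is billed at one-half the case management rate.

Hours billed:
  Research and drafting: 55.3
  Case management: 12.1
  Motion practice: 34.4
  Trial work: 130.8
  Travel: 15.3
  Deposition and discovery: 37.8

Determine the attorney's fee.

Case management: 12.1 × $235 = $2,843.50
Deposition and discovery: 37.8 × $490 = $18,522.00
Trial work: 130.8 × $690 = $90,252.00
Research and drafting: 55.3 × $315 = $17,419.50
Motion practice: 34.4 × $435 = $14,964.00
Subtotal: $2,843.50 + $18,522.00 + $90,252.00 + $17,419.50 + $14,964.00 = $144,001.00
Travel: 15.3 × ($235 ÷ 2) = 15.3 × $117.50 = $1,797.75
Total: $144,001.00 + $1,797.75 = $145,798.75

$145,798.75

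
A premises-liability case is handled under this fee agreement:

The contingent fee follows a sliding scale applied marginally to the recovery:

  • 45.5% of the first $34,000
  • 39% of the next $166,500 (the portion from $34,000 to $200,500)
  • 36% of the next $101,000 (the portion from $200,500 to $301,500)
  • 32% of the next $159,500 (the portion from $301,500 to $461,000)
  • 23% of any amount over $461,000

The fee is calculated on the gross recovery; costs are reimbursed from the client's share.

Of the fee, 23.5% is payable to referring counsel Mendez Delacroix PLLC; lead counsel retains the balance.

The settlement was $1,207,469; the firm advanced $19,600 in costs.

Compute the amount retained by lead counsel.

Fee base is the gross recovery, $1,207,469; costs are reimbursed separately.
First $34,000 at 45.5% = $15,470.00
Next $166,500 at 39% = $64,935.00
Next $101,000 at 36% = $36,360.00
Next $159,500 at 32% = $51,040.00
Remaining $746,469 at 23% = $171,687.87
Fee: $15,470.00 + $64,935.00 + $36,360.00 + $51,040.00 + $171,687.87 = $339,492.87
Referral share: 23.5% of $339,492.87 = $79,780.82; lead counsel retains $339,492.87 − $79,780.82 = $259,712.05.

$259,712.05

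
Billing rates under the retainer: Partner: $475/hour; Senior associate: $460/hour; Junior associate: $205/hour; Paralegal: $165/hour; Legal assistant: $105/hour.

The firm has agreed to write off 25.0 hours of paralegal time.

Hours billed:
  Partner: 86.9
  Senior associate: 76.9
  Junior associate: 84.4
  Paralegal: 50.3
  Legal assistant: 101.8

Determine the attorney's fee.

$108,817.00

Partner: 86.9 × $475 = $41,277.50
Senior associate: 76.9 × $460 = $35,374.00
Junior associate: 84.4 × $205 = $17,302.00
Paralegal: 50.3 × $165 = $8,299.50
Legal assistant: 101.8 × $105 = $10,689.00
Subtotal: $112,942.00
Write-off: 25.0 × $165 = $4,125.00
Total: $112,942.00 − $4,125.00 = $108,817.00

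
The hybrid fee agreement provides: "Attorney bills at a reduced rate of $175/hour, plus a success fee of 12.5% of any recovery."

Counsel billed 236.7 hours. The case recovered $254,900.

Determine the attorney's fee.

$73,285.00

Hourly: 236.7 × $175 = $41,422.50
Success fee: 12.5% of $254,900 = $31,862.50
Total: $41,422.50 + $31,862.50 = $73,285.00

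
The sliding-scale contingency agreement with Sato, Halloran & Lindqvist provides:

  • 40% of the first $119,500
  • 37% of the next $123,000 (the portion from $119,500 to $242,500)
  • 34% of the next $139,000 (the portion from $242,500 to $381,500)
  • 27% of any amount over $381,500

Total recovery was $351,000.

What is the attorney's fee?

$130,200.00

First $119,500 at 40% = $47,800.00
Next $123,000 at 37% = $45,510.00
Remaining $108,500 at 34% = $36,890.00
Fee: $47,800.00 + $45,510.00 + $36,890.00 = $130,200.00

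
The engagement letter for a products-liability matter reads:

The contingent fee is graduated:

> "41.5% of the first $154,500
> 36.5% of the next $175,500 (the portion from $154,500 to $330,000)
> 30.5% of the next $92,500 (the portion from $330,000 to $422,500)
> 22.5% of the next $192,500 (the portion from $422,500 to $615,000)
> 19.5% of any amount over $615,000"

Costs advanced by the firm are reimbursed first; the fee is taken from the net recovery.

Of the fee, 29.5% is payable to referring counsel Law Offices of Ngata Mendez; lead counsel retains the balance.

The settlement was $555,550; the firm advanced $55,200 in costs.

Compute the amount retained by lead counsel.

$122,602.14

Fee base (net of costs): $555,550 − $55,200 = $500,350
First $154,500 at 41.5% = $64,117.50
Next $175,500 at 36.5% = $64,057.50
Next $92,500 at 30.5% = $28,212.50
Remaining $77,850 at 22.5% = $17,516.25
Fee: $64,117.50 + $64,057.50 + $28,212.50 + $17,516.25 = $173,903.75
Referral share: 29.5% of $173,903.75 = $51,301.61; lead counsel retains $173,903.75 − $51,301.61 = $122,602.14.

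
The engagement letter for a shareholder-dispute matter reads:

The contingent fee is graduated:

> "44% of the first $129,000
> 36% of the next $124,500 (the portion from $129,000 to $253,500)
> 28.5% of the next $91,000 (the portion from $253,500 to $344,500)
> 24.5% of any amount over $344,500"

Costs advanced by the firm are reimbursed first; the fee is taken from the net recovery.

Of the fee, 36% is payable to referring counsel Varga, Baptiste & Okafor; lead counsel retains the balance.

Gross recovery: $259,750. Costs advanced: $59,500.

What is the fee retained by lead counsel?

Fee base (net of costs): $259,750 − $59,500 = $200,250
First $129,000 at 44% = $56,760.00
Remaining $71,250 at 36% = $25,650.00
Fee: $56,760.00 + $25,650.00 = $82,410.00
Referral share: 36% of $82,410.00 = $29,667.60; lead counsel retains $82,410.00 − $29,667.60 = $52,742.40.

$52,742.40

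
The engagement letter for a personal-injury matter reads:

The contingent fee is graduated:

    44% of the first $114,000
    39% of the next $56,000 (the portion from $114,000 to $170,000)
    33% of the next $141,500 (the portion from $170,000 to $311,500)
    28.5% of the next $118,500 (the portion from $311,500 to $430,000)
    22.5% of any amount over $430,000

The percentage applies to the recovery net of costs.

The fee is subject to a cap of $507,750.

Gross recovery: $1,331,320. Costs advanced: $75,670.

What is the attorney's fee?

Fee base (net of costs): $1,331,320 − $75,670 = $1,255,650
First $114,000 at 44% = $50,160.00
Next $56,000 at 39% = $21,840.00
Next $141,500 at 33% = $46,695.00
Next $118,500 at 28.5% = $33,772.50
Remaining $825,650 at 22.5% = $185,771.25
Fee: $50,160.00 + $21,840.00 + $46,695.00 + $33,772.50 + $185,771.25 = $338,238.75
$338,238.75 is under the $507,750 cap.

$338,238.75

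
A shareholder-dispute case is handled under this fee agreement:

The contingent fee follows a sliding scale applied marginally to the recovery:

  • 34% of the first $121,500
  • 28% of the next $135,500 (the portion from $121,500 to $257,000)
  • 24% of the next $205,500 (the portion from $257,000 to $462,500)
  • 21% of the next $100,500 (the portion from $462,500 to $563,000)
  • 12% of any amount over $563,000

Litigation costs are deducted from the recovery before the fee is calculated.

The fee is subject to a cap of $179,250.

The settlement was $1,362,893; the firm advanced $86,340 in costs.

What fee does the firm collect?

Fee base (net of costs): $1,362,893 − $86,340 = $1,276,553
First $121,500 at 34% = $41,310.00
Next $135,500 at 28% = $37,940.00
Next $205,500 at 24% = $49,320.00
Next $100,500 at 21% = $21,105.00
Remaining $713,553 at 12% = $85,626.36
Fee: $41,310.00 + $37,940.00 + $49,320.00 + $21,105.00 + $85,626.36 = $235,301.36
$235,301.36 exceeds the $179,250 cap, so the fee is capped at $179,250.00.

$179,250.00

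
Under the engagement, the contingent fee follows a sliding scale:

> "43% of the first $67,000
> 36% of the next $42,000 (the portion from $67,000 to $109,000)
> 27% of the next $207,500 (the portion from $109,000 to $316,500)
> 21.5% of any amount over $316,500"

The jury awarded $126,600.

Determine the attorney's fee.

First $67,000 at 43% = $28,810.00
Next $42,000 at 36% = $15,120.00
Remaining $17,600 at 27% = $4,752.00
Fee: $28,810.00 + $15,120.00 + $4,752.00 = $48,682.00

$48,682.00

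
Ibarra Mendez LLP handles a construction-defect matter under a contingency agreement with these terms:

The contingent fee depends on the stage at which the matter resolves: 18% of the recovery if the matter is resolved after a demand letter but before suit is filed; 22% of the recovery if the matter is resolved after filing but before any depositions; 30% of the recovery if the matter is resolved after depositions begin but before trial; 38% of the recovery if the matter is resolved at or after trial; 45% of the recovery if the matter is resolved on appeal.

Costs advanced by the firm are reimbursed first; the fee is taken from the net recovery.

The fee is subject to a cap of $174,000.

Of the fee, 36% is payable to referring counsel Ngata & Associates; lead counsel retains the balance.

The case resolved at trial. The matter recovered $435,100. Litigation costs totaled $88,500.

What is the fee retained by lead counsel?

$84,293.12

Fee base (net of costs): $435,100 − $88,500 = $346,600
The matter resolved at trial, so the 38% rate applies.
$346,600 × 38% = $131,708.00
$131,708.00 is under the $174,000 cap.
Referral share: 36% of $131,708.00 = $47,414.88; lead counsel retains $131,708.00 − $47,414.88 = $84,293.12.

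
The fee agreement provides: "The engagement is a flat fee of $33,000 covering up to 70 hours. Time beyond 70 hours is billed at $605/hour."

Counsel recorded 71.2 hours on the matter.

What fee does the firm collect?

$33,726.00

Flat fee: $33,000.00
Excess hours: 71.2 − 70 = 1.2
Overrun: 1.2 × $605 = $726.00
Total: $33,000.00 + $726.00 = $33,726.00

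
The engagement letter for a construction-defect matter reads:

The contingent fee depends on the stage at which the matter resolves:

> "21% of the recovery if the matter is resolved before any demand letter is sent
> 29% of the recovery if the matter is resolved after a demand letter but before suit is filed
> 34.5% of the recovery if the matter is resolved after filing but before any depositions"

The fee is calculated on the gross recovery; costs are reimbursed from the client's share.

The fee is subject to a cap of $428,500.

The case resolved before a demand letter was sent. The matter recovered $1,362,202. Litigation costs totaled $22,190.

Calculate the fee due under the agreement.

$286,062.42

Fee base is the gross recovery, $1,362,202; costs are reimbursed separately.
The matter resolved before a demand letter was sent, so the 21% rate applies.
$1,362,202 × 21% = $286,062.42
$286,062.42 is under the $428,500 cap.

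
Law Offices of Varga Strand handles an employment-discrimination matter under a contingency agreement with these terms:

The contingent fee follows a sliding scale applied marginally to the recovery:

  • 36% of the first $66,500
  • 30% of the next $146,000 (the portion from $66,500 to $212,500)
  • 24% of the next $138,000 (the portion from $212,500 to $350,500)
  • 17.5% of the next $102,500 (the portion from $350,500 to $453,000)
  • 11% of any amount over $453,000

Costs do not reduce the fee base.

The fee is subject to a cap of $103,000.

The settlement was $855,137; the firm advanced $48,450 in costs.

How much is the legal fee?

Fee base is the gross recovery, $855,137; costs are reimbursed separately.
First $66,500 at 36% = $23,940.00
Next $146,000 at 30% = $43,800.00
Next $138,000 at 24% = $33,120.00
Next $102,500 at 17.5% = $17,937.50
Remaining $402,137 at 11% = $44,235.07
Fee: $23,940.00 + $43,800.00 + $33,120.00 + $17,937.50 + $44,235.07 = $163,032.57
$163,032.57 exceeds the $103,000 cap, so the fee is capped at $103,000.00.

$103,000.00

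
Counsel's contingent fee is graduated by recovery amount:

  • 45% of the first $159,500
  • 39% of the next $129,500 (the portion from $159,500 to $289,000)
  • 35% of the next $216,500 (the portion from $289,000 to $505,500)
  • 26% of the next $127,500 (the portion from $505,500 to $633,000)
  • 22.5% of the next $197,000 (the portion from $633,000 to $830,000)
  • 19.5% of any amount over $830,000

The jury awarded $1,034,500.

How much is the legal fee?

First $159,500 at 45% = $71,775.00
Next $129,500 at 39% = $50,505.00
Next $216,500 at 35% = $75,775.00
Next $127,500 at 26% = $33,150.00
Next $197,000 at 22.5% = $44,325.00
Remaining $204,500 at 19.5% = $39,877.50
Fee: $71,775.00 + $50,505.00 + $75,775.00 + $33,150.00 + $44,325.00 + $39,877.50 = $315,407.50

$315,407.50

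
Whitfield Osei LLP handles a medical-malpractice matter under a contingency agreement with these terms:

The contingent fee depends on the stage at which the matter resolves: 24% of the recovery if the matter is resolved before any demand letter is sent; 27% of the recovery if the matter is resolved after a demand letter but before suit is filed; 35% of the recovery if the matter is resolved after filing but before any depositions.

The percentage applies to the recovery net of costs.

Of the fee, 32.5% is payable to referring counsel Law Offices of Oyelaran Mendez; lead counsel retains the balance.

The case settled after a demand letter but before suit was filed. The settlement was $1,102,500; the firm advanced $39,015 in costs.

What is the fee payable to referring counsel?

Fee base (net of costs): $1,102,500 − $39,015 = $1,063,485
The matter settled after a demand letter but before suit was filed, so the 27% rate applies.
$1,063,485 × 27% = $287,140.95
Referral share: 32.5% of $287,140.95 = $93,320.81; lead counsel retains $287,140.95 − $93,320.81 = $193,820.14.

$93,320.81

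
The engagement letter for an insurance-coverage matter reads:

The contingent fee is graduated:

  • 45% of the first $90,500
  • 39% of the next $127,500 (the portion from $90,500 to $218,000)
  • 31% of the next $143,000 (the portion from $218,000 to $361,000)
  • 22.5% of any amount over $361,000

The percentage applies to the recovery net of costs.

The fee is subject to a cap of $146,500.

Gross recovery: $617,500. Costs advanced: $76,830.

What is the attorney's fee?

$146,500.00

Fee base (net of costs): $617,500 − $76,830 = $540,670
First $90,500 at 45% = $40,725.00
Next $127,500 at 39% = $49,725.00
Next $143,000 at 31% = $44,330.00
Remaining $179,670 at 22.5% = $40,425.75
Fee: $40,725.00 + $49,725.00 + $44,330.00 + $40,425.75 = $175,205.75
$175,205.75 exceeds the $146,500 cap, so the fee is capped at $146,500.00.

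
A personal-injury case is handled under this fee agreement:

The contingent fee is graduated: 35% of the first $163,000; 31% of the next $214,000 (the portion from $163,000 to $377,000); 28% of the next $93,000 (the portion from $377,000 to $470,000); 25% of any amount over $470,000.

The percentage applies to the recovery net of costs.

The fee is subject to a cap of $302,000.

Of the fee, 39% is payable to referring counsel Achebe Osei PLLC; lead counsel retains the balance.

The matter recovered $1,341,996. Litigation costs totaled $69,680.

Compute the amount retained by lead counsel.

Fee base (net of costs): $1,341,996 − $69,680 = $1,272,316
First $163,000 at 35% = $57,050.00
Next $214,000 at 31% = $66,340.00
Next $93,000 at 28% = $26,040.00
Remaining $802,316 at 25% = $200,579.00
Fee: $57,050.00 + $66,340.00 + $26,040.00 + $200,579.00 = $350,009.00
$350,009.00 exceeds the $302,000 cap, so the fee is capped at $302,000.00.
Referral share: 39% of $302,000.00 = $117,780.00; lead counsel retains $302,000.00 − $117,780.00 = $184,220.00.

$184,220.00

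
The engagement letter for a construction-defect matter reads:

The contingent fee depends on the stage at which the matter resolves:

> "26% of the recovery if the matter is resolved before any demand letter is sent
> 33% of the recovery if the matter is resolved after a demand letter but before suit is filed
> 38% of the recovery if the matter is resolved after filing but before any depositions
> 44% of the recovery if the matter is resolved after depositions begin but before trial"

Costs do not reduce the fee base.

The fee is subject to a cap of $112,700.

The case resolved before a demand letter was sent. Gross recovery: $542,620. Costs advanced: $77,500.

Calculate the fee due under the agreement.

$112,700.00

Fee base is the gross recovery, $542,620; costs are reimbursed separately.
The matter resolved before a demand letter was sent, so the 26% rate applies.
$542,620 × 26% = $141,081.20
$141,081.20 exceeds the $112,700 cap, so the fee is capped at $112,700.00.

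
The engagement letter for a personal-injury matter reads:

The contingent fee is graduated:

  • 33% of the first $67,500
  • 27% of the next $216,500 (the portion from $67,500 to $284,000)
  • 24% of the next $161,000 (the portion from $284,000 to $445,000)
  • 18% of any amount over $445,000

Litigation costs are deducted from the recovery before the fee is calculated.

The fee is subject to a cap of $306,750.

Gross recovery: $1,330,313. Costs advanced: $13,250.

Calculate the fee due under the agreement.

$276,341.34

Fee base (net of costs): $1,330,313 − $13,250 = $1,317,063
First $67,500 at 33% = $22,275.00
Next $216,500 at 27% = $58,455.00
Next $161,000 at 24% = $38,640.00
Remaining $872,063 at 18% = $156,971.34
Fee: $22,275.00 + $58,455.00 + $38,640.00 + $156,971.34 = $276,341.34
$276,341.34 is under the $306,750 cap.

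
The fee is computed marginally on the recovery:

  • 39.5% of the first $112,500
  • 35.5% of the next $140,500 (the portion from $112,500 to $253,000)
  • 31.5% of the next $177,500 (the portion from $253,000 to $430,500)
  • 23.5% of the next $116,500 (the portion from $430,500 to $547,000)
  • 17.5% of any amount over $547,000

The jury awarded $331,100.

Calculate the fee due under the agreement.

$118,916.50

First $112,500 at 39.5% = $44,437.50
Next $140,500 at 35.5% = $49,877.50
Remaining $78,100 at 31.5% = $24,601.50
Fee: $44,437.50 + $49,877.50 + $24,601.50 = $118,916.50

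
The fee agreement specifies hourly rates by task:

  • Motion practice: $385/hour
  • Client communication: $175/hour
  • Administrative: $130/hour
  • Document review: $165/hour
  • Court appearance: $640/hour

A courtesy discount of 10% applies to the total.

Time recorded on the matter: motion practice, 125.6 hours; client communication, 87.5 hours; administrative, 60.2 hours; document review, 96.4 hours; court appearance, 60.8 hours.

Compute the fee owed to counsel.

$113,681.25

Motion practice: 125.6 × $385 = $48,356.00
Client communication: 87.5 × $175 = $15,312.50
Administrative: 60.2 × $130 = $7,826.00
Document review: 96.4 × $165 = $15,906.00
Court appearance: 60.8 × $640 = $38,912.00
Subtotal: $126,312.50
Less 10% discount: −$12,631.25
Total: $126,312.50 − $12,631.25 = $113,681.25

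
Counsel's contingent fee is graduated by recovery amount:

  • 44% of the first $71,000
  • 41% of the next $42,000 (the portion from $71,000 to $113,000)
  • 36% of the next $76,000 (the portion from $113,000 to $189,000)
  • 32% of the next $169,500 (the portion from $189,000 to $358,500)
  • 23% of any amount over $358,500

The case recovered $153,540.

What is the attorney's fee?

First $71,000 at 44% = $31,240.00
Next $42,000 at 41% = $17,220.00
Remaining $40,540 at 36% = $14,594.40
Fee: $31,240.00 + $17,220.00 + $14,594.40 = $63,054.40

$63,054.40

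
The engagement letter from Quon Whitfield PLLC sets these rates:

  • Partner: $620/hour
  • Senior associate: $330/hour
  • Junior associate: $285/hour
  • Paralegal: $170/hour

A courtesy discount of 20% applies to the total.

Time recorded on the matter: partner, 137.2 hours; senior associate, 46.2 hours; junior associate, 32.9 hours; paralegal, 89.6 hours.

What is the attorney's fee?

Partner: 137.2 × $620 = $85,064.00
Senior associate: 46.2 × $330 = $15,246.00
Junior associate: 32.9 × $285 = $9,376.50
Paralegal: 89.6 × $170 = $15,232.00
Subtotal: $124,918.50
Less 20% discount: −$24,983.70
Total: $124,918.50 − $24,983.70 = $99,934.80

$99,934.80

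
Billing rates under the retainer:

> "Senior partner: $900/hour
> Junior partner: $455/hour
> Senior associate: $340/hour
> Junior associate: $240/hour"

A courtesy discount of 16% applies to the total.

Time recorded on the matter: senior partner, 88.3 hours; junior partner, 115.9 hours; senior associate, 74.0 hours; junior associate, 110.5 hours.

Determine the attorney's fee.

$154,462.98

Senior partner: 88.3 × $900 = $79,470.00
Junior partner: 115.9 × $455 = $52,734.50
Senior associate: 74.0 × $340 = $25,160.00
Junior associate: 110.5 × $240 = $26,520.00
Subtotal: $183,884.50
Less 16% discount: −$29,421.52
Total: $183,884.50 − $29,421.52 = $154,462.98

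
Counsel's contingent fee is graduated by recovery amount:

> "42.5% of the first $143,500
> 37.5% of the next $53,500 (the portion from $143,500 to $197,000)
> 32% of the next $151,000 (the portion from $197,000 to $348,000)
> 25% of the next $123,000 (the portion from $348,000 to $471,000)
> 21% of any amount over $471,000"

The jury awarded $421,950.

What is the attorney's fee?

$147,857.50

First $143,500 at 42.5% = $60,987.50
Next $53,500 at 37.5% = $20,062.50
Next $151,000 at 32% = $48,320.00
Remaining $73,950 at 25% = $18,487.50
Fee: $60,987.50 + $20,062.50 + $48,320.00 + $18,487.50 = $147,857.50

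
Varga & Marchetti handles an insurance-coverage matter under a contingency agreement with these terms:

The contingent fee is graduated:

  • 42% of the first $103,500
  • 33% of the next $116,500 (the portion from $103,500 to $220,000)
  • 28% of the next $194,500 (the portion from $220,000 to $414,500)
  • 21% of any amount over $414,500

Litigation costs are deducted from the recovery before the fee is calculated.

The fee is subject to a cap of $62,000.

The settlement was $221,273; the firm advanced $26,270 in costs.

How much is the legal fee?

Fee base (net of costs): $221,273 − $26,270 = $195,003
First $103,500 at 42% = $43,470.00
Remaining $91,503 at 33% = $30,195.99
Fee: $43,470.00 + $30,195.99 = $73,665.99
$73,665.99 exceeds the $62,000 cap, so the fee is capped at $62,000.00.

$62,000.00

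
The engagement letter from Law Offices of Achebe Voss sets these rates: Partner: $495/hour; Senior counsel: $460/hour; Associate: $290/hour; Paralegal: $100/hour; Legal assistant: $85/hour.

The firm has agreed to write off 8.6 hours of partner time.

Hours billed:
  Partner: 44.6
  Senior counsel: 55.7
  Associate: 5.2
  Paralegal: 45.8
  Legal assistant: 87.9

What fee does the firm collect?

Partner: 44.6 × $495 = $22,077.00
Senior counsel: 55.7 × $460 = $25,622.00
Associate: 5.2 × $290 = $1,508.00
Paralegal: 45.8 × $100 = $4,580.00
Legal assistant: 87.9 × $85 = $7,471.50
Subtotal: $61,258.50
Write-off: 8.6 × $495 = $4,257.00
Total: $61,258.50 − $4,257.00 = $57,001.50

$57,001.50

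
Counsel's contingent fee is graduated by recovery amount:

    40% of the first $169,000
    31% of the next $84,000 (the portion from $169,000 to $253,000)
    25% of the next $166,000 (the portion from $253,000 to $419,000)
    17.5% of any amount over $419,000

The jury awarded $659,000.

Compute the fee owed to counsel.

First $169,000 at 40% = $67,600.00
Next $84,000 at 31% = $26,040.00
Next $166,000 at 25% = $41,500.00
Remaining $240,000 at 17.5% = $42,000.00
Fee: $67,600.00 + $26,040.00 + $41,500.00 + $42,000.00 = $177,140.00

$177,140.00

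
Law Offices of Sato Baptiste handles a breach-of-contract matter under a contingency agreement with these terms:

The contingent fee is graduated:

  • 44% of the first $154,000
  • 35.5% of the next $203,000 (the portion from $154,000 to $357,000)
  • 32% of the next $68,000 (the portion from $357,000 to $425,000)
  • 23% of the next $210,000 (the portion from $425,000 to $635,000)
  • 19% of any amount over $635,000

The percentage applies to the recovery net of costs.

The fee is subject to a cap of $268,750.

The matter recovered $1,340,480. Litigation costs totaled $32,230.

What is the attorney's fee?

Fee base (net of costs): $1,340,480 − $32,230 = $1,308,250
First $154,000 at 44% = $67,760.00
Next $203,000 at 35.5% = $72,065.00
Next $68,000 at 32% = $21,760.00
Next $210,000 at 23% = $48,300.00
Remaining $673,250 at 19% = $127,917.50
Fee: $67,760.00 + $72,065.00 + $21,760.00 + $48,300.00 + $127,917.50 = $337,802.50
$337,802.50 exceeds the $268,750 cap, so the fee is capped at $268,750.00.

$268,750.00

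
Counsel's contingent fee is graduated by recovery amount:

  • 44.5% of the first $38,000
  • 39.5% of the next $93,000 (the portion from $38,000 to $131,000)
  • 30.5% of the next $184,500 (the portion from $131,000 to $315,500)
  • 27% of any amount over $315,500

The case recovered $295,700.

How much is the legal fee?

First $38,000 at 44.5% = $16,910.00
Next $93,000 at 39.5% = $36,735.00
Remaining $164,700 at 30.5% = $50,233.50
Fee: $16,910.00 + $36,735.00 + $50,233.50 = $103,878.50

$103,878.50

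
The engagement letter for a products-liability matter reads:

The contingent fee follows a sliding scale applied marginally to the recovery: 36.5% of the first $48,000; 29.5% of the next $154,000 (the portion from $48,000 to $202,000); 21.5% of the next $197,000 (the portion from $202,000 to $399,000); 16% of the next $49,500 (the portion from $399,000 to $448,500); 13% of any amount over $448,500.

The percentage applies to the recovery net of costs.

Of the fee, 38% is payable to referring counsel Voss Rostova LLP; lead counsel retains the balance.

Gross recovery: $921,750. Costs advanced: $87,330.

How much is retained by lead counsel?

$101,304.65

Fee base (net of costs): $921,750 − $87,330 = $834,420
First $48,000 at 36.5% = $17,520.00
Next $154,000 at 29.5% = $45,430.00
Next $197,000 at 21.5% = $42,355.00
Next $49,500 at 16% = $7,920.00
Remaining $385,920 at 13% = $50,169.60
Fee: $17,520.00 + $45,430.00 + $42,355.00 + $7,920.00 + $50,169.60 = $163,394.60
Referral share: 38% of $163,394.60 = $62,089.95; lead counsel retains $163,394.60 − $62,089.95 = $101,304.65.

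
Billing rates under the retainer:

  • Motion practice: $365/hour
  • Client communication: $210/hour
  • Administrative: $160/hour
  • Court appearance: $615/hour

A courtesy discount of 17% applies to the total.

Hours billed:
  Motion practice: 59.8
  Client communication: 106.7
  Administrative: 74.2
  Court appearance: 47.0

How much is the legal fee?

$70,559.13

Motion practice: 59.8 × $365 = $21,827.00
Client communication: 106.7 × $210 = $22,407.00
Administrative: 74.2 × $160 = $11,872.00
Court appearance: 47.0 × $615 = $28,905.00
Subtotal: $85,011.00
Less 17% discount: −$14,451.87
Total: $85,011.00 − $14,451.87 = $70,559.13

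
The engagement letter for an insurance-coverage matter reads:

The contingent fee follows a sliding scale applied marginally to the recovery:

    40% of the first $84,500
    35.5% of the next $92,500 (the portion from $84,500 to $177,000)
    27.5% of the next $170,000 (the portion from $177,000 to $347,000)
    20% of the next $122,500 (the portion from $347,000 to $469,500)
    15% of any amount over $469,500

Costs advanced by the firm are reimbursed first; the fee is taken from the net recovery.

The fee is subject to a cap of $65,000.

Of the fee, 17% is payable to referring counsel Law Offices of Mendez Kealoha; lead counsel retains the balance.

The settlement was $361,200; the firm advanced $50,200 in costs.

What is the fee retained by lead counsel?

Fee base (net of costs): $361,200 − $50,200 = $311,000
First $84,500 at 40% = $33,800.00
Next $92,500 at 35.5% = $32,837.50
Remaining $134,000 at 27.5% = $36,850.00
Fee: $33,800.00 + $32,837.50 + $36,850.00 = $103,487.50
$103,487.50 exceeds the $65,000 cap, so the fee is capped at $65,000.00.
Referral share: 17% of $65,000.00 = $11,050.00; lead counsel retains $65,000.00 − $11,050.00 = $53,950.00.

$53,950.00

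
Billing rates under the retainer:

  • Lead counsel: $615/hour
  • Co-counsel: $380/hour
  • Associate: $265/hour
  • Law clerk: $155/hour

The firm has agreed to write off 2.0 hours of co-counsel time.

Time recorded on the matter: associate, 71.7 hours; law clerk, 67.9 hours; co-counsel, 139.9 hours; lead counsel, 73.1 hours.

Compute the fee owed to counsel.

$126,883.50

Lead counsel: 73.1 × $615 = $44,956.50
Co-counsel: 139.9 × $380 = $53,162.00
Associate: 71.7 × $265 = $19,000.50
Law clerk: 67.9 × $155 = $10,524.50
Subtotal: $127,643.50
Write-off: 2.0 × $380 = $760.00
Total: $127,643.50 − $760.00 = $126,883.50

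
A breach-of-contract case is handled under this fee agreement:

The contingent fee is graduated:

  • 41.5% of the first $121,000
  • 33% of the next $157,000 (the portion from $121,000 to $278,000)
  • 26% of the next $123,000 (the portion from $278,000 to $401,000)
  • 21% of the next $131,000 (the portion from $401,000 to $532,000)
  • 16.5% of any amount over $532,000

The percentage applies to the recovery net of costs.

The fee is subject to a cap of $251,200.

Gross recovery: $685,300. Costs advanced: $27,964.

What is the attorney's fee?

Fee base (net of costs): $685,300 − $27,964 = $657,336
First $121,000 at 41.5% = $50,215.00
Next $157,000 at 33% = $51,810.00
Next $123,000 at 26% = $31,980.00
Next $131,000 at 21% = $27,510.00
Remaining $125,336 at 16.5% = $20,680.44
Fee: $50,215.00 + $51,810.00 + $31,980.00 + $27,510.00 + $20,680.44 = $182,195.44
$182,195.44 is under the $251,200 cap.

$182,195.44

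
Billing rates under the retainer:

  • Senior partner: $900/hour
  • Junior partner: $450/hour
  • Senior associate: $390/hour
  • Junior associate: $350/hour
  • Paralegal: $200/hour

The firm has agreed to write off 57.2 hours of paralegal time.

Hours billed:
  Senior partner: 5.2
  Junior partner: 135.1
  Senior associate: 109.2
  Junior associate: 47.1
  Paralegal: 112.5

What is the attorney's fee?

Senior partner: 5.2 × $900 = $4,680.00
Junior partner: 135.1 × $450 = $60,795.00
Senior associate: 109.2 × $390 = $42,588.00
Junior associate: 47.1 × $350 = $16,485.00
Paralegal: 112.5 × $200 = $22,500.00
Subtotal: $147,048.00
Write-off: 57.2 × $200 = $11,440.00
Total: $147,048.00 − $11,440.00 = $135,608.00

$135,608.00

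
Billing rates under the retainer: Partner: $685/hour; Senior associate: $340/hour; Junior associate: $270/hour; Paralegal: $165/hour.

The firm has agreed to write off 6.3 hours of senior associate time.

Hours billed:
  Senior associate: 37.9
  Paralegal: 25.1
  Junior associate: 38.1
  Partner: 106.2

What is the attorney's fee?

Partner: 106.2 × $685 = $72,747.00
Senior associate: 37.9 × $340 = $12,886.00
Junior associate: 38.1 × $270 = $10,287.00
Paralegal: 25.1 × $165 = $4,141.50
Subtotal: $100,061.50
Write-off: 6.3 × $340 = $2,142.00
Total: $100,061.50 − $2,142.00 = $97,919.50

$97,919.50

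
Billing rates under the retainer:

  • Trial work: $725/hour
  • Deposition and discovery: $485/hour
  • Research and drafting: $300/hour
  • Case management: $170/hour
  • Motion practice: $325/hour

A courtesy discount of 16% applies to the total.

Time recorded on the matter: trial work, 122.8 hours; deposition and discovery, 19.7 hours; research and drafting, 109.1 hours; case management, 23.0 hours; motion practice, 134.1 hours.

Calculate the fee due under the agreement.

Trial work: 122.8 × $725 = $89,030.00
Deposition and discovery: 19.7 × $485 = $9,554.50
Research and drafting: 109.1 × $300 = $32,730.00
Case management: 23.0 × $170 = $3,910.00
Motion practice: 134.1 × $325 = $43,582.50
Subtotal: $178,807.00
Less 16% discount: −$28,609.12
Total: $178,807.00 − $28,609.12 = $150,197.88

$150,197.88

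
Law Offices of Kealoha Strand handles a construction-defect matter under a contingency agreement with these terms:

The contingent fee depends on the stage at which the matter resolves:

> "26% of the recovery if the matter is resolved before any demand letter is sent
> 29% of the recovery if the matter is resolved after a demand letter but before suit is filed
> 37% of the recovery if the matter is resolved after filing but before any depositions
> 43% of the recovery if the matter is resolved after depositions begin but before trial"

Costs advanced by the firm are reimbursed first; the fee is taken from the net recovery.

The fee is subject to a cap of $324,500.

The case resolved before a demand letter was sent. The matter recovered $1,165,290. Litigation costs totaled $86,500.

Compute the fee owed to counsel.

$280,485.40

Fee base (net of costs): $1,165,290 − $86,500 = $1,078,790
The matter resolved before a demand letter was sent, so the 26% rate applies.
$1,078,790 × 26% = $280,485.40
$280,485.40 is under the $324,500 cap.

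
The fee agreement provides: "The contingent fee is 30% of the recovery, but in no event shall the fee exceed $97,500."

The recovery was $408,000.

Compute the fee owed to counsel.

$97,500.00

30% of $408,000 = $122,400.00
That exceeds the $97,500 cap, so the fee is capped at $97,500.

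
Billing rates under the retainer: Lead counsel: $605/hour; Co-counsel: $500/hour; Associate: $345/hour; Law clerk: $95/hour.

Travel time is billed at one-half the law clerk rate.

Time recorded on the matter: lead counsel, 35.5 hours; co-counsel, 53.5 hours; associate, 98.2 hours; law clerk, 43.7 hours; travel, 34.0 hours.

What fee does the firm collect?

Lead counsel: 35.5 × $605 = $21,477.50
Co-counsel: 53.5 × $500 = $26,750.00
Associate: 98.2 × $345 = $33,879.00
Law clerk: 43.7 × $95 = $4,151.50
Subtotal: $21,477.50 + $26,750.00 + $33,879.00 + $4,151.50 = $86,258.00
Travel: 34.0 × ($95 ÷ 2) = 34.0 × $47.50 = $1,615.00
Total: $86,258.00 + $1,615.00 = $87,873.00

$87,873.00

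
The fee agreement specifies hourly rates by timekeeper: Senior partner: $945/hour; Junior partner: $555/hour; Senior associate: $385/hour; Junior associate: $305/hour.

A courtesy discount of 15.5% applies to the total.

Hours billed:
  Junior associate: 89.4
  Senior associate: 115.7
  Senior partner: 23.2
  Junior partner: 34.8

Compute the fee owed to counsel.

Senior partner: 23.2 × $945 = $21,924.00
Junior partner: 34.8 × $555 = $19,314.00
Senior associate: 115.7 × $385 = $44,544.50
Junior associate: 89.4 × $305 = $27,267.00
Subtotal: $113,049.50
Less 15.5% discount: −$17,522.67
Total: $113,049.50 − $17,522.67 = $95,526.83

$95,526.83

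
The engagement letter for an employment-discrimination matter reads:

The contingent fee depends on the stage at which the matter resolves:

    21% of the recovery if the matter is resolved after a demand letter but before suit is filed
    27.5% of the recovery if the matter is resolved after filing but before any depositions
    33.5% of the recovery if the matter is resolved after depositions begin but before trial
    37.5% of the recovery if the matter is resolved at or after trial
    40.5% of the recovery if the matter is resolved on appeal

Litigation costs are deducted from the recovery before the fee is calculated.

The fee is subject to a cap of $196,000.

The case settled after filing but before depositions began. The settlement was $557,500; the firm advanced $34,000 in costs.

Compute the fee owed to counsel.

$143,962.50

Fee base (net of costs): $557,500 − $34,000 = $523,500
The matter settled after filing but before depositions began, so the 27.5% rate applies.
$523,500 × 27.5% = $143,962.50
$143,962.50 is under the $196,000 cap.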